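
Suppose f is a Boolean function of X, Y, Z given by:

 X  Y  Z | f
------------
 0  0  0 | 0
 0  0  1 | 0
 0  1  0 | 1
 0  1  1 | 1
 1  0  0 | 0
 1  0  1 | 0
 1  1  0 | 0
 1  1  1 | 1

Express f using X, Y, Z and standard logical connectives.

f(X, Y, Z) = (((X' · Y) · Z') + ((X' · Y) · Z)) + ((X · Y) · Z)

f=1 on 3 inputs: (0,1,0), (0,1,1), (1,1,1). Reading each as a conjunction of literals (¬X·Y·¬Z, ¬X·Y·Z, X·Y·Z) and taking the OR gives the canonical DNF.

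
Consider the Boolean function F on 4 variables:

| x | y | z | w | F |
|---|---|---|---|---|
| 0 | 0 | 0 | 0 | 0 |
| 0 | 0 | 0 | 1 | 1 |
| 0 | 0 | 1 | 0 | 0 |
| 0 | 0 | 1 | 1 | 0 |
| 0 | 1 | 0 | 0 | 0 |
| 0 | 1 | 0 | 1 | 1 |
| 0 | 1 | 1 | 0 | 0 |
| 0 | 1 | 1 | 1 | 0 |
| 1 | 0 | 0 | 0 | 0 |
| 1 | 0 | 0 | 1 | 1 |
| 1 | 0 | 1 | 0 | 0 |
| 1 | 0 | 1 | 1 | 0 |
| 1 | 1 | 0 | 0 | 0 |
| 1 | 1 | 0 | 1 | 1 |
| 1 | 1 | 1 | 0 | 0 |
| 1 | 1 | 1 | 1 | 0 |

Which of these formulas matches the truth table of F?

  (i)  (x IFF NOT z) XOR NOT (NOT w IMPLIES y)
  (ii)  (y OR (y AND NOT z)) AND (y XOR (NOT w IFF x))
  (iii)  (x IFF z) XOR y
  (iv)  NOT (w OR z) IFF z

iv

(i): at (0,0,0,0) it gives 1, but F = 0 — eliminated.
(ii): at (0,0,0,1) it gives 0, but F = 1 — eliminated.
(iii): at (0,0,0,0) it gives 1, but F = 0 — eliminated.
Only (iv) survives; checking it on all 16 rows confirms it matches F.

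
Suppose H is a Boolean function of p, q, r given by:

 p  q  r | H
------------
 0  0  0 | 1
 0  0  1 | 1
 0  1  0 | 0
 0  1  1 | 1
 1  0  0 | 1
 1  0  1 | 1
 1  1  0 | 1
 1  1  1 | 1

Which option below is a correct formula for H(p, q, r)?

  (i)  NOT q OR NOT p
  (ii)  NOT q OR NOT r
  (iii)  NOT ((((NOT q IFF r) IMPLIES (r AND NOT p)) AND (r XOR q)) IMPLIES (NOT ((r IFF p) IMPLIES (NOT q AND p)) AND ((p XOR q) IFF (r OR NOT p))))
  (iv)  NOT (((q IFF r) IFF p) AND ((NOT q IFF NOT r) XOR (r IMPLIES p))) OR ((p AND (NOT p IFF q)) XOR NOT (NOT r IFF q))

iv

(i) disagrees with H on (0,1,0) (formula → 1, table → 0); rule it out.
(ii) disagrees with H on (0,1,0) (formula → 1, table → 0); rule it out.
(iii) disagrees with H on (0,0,0) (formula → 0, table → 1); rule it out.
That leaves (iv). Evaluating it on every row reproduces the table of H exactly.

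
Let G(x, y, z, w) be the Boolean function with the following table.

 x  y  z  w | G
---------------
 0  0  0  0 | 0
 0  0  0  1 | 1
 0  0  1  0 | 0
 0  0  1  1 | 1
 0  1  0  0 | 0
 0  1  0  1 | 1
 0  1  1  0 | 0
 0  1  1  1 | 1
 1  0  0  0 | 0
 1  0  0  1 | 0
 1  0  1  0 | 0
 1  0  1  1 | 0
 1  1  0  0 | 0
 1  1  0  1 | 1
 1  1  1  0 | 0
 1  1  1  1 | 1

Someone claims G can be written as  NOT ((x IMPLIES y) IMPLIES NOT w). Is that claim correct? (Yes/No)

Yes

Check the formula against G row by row:
  x=0, y=0, z=0, w=0: formula gives 0, G = 0 ✓
  x=0, y=0, z=0, w=1: formula gives 1, G = 1 ✓
  x=0, y=0, z=1, w=0: formula gives 0, G = 0 ✓
  x=0, y=0, z=1, w=1: formula gives 1, G = 1 ✓
  …and likewise for the remaining 12 rows.
Every row agrees, so the formula is equivalent.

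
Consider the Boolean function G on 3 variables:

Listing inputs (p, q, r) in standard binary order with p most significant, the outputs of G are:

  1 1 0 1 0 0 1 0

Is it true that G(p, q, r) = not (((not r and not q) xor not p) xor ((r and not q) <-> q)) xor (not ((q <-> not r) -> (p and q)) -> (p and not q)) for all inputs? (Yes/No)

No

Evaluate not (((not r and not q) xor not p) xor ((r and not q) <-> q)) xor (not ((q <-> not r) -> (p and q)) -> (p and not q)) on each row and compare to G:
  p=0, q=0, r=0: formula gives 1, G = 1 ✓
  p=0, q=0, r=1: formula gives 0, but G = 1 ✗
A single disagreement suffices: at (0,0,1) they differ, so the formula does not compute G.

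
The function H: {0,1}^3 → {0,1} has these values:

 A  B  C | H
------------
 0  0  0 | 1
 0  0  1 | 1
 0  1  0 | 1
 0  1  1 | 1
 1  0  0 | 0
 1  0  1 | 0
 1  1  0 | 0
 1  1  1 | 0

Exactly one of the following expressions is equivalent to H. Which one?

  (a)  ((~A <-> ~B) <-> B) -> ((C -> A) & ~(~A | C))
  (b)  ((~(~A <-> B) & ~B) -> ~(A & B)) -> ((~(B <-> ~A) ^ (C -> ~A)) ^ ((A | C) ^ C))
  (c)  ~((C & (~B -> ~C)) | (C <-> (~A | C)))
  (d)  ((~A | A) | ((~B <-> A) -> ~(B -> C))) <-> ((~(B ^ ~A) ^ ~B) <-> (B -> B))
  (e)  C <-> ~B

(a): at (1,0,0) it gives 1, but H = 0 — eliminated.
(b): at (0,0,0) it gives 0, but H = 1 — eliminated.
(c): at (0,0,1) it gives 0, but H = 1 — eliminated.
(e): at (0,0,0) it gives 0, but H = 1 — eliminated.
That leaves (d). Evaluating it on every row reproduces the table of H exactly.

d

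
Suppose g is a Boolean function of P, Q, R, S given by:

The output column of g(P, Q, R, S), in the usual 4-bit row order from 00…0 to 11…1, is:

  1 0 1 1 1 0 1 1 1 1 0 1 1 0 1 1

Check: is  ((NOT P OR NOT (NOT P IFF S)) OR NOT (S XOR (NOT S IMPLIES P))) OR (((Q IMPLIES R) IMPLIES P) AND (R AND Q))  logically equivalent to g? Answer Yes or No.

Check the formula against g row by row:
  P=0, Q=0, R=0, S=0: formula gives 1, g = 1 ✓
  P=0, Q=0, R=0, S=1: formula gives 1, but g = 0 ✗
Since they disagree at (0,0,0,1), the expression is not a correct formula for g.

No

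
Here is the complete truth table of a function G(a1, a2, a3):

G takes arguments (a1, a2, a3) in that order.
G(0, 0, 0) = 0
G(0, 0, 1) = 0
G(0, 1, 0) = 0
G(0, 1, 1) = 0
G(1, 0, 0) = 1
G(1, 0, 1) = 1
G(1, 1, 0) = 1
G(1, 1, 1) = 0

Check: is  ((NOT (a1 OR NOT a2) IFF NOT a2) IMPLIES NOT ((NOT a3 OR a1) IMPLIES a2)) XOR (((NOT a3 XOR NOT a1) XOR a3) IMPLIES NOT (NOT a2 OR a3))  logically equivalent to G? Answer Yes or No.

Yes

Check the formula against G row by row:
  a1=0, a2=0, a3=0: formula gives 0, G = 0 ✓
  a1=0, a2=0, a3=1: formula gives 0, G = 0 ✓
  a1=0, a2=1, a3=0: formula gives 0, G = 0 ✓
  a1=0, a2=1, a3=1: formula gives 0, G = 0 ✓
  a1=1, a2=0, a3=0: formula gives 1, G = 1 ✓
  … (the remaining 3 rows also agree.)
No disagreement on any input; they are logically equivalent.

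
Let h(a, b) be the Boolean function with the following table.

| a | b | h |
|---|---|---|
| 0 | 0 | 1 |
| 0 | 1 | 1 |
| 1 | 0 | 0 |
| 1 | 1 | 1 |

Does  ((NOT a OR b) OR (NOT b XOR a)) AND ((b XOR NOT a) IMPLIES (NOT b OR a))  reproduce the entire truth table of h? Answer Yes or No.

Yes

Check the formula against h row by row:
  a=0, b=0: formula gives 1, h = 1 ✓
  a=0, b=1: formula gives 1, h = 1 ✓
  a=1, b=0: formula gives 0, h = 0 ✓
  a=1, b=1: formula gives 1, h = 1 ✓
No disagreement on any input; they are logically equivalent.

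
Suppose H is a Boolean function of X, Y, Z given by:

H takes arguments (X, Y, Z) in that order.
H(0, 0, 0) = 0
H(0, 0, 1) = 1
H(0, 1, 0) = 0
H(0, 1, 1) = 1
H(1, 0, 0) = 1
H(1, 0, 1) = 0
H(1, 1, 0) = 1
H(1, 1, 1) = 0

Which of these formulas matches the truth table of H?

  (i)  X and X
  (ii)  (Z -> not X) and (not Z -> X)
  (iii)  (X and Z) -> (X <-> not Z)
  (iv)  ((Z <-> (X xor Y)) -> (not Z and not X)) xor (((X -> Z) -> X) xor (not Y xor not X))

ii

(i) disagrees with H on (0,0,1) (formula → 0, table → 1); rule it out.
(iii) disagrees with H on (0,0,0) (formula → 1, table → 0); rule it out.
(iv) disagrees with H on (0,0,0) (formula → 1, table → 0); rule it out.
Only (ii) survives; checking it on all 8 rows confirms it matches H.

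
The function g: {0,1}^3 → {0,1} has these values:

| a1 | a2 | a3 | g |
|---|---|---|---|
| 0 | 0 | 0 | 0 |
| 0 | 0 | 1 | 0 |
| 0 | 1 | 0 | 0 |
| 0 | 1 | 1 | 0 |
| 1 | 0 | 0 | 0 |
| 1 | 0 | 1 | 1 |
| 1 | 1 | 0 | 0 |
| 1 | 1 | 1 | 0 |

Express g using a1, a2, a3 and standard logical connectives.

g is 1 on exactly one input, (1,0,1), whose minterm is a1·¬a2·a3. So g is just that conjunction.

g(a1, a2, a3) = (a1 & ~a2) & a3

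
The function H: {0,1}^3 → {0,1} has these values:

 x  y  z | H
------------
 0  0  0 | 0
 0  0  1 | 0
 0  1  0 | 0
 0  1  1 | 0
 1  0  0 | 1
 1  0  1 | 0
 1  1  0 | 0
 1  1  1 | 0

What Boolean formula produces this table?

H(x, y, z) = (x ∧ ¬y) ∧ ¬z

H is 1 on exactly one input, (1,0,0), whose minterm is x·¬y·¬z. So H is just that conjunction.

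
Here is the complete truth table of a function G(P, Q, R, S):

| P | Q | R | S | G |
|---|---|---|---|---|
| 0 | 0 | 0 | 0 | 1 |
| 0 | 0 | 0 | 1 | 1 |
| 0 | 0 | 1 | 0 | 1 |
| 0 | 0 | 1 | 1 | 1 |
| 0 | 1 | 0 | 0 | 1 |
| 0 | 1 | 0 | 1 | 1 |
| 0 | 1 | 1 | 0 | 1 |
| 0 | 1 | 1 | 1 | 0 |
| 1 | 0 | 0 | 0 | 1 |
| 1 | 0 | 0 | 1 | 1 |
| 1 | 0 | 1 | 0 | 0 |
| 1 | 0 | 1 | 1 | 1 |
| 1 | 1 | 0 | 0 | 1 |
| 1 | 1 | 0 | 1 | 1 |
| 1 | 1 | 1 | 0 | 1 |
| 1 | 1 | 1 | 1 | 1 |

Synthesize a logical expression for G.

There are just 2 zero rows: (0,1,1,1), (1,0,1,0). Their minterms are ¬P·Q·R·S, P·¬Q·R·¬S; the OR of those covers precisely the 0-outputs, and negating it yields G.

G(P, Q, R, S) = not ((((not P and Q) and R) and S) or (((P and not Q) and R) and not S))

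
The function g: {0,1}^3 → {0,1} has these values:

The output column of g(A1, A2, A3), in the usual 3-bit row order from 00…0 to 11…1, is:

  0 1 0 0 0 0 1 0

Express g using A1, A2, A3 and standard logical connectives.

Collect the rows where g=1 — (0,0,1), (1,1,0) — and write one minterm per row: ¬A1·¬A2·A3, A1·A2·¬A3. Their union (logical OR) reproduces the table exactly.

g(A1, A2, A3) = ((A1' · A2') · A3) + ((A1 · A2) · A3')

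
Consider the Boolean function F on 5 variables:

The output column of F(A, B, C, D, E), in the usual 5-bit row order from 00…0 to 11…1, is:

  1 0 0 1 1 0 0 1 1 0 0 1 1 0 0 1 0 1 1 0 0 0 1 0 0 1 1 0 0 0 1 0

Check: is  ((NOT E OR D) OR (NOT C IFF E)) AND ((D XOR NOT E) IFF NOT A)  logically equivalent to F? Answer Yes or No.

Yes

Evaluate ((NOT E OR D) OR (NOT C IFF E)) AND ((D XOR NOT E) IFF NOT A) on each row and compare to F:
  A=0, B=0, C=0, D=0, E=0: formula gives 1, F = 1 ✓
  A=0, B=0, C=0, D=0, E=1: formula gives 0, F = 0 ✓
  A=0, B=0, C=0, D=1, E=0: formula gives 0, F = 0 ✓
  A=0, B=0, C=0, D=1, E=1: formula gives 1, F = 1 ✓
  …and likewise for the remaining 28 rows.
All 32 rows match — the expression computes F exactly.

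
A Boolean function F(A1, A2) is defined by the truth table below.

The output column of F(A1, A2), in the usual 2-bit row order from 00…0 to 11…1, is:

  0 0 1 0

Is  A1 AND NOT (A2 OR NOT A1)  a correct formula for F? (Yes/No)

Yes

Evaluate A1 AND NOT (A2 OR NOT A1) on each row and compare to F:
  A1=0, A2=0: formula gives 0, F = 0 ✓
  A1=0, A2=1: formula gives 0, F = 0 ✓
  A1=1, A2=0: formula gives 1, F = 1 ✓
  A1=1, A2=1: formula gives 0, F = 0 ✓
All 4 rows match — the expression computes F exactly.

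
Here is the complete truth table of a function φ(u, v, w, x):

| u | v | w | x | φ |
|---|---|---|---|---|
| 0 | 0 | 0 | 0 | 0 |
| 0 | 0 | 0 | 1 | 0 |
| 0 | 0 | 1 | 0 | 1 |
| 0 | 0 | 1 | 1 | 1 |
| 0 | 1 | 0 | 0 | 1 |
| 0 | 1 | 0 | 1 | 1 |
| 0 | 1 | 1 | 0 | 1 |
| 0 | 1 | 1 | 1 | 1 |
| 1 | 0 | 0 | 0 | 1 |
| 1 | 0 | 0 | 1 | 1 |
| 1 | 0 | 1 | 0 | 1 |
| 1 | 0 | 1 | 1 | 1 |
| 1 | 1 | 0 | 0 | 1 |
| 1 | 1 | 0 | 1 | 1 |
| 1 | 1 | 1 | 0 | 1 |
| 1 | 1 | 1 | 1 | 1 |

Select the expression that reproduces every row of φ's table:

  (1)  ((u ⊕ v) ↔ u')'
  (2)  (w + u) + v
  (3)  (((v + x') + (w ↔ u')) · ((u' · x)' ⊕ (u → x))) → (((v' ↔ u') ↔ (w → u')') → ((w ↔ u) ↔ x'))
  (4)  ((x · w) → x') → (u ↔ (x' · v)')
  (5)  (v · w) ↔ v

(1) fails at (0,0,0,0): the formula yields 1, φ is 0.
(3) fails at (0,0,0,0): the formula yields 1, φ is 0.
(4) fails at (0,0,1,0): the formula yields 0, φ is 1.
(5) fails at (0,0,0,0): the formula yields 1, φ is 0.
That leaves (2). Evaluating it on every row reproduces the table of φ exactly.

2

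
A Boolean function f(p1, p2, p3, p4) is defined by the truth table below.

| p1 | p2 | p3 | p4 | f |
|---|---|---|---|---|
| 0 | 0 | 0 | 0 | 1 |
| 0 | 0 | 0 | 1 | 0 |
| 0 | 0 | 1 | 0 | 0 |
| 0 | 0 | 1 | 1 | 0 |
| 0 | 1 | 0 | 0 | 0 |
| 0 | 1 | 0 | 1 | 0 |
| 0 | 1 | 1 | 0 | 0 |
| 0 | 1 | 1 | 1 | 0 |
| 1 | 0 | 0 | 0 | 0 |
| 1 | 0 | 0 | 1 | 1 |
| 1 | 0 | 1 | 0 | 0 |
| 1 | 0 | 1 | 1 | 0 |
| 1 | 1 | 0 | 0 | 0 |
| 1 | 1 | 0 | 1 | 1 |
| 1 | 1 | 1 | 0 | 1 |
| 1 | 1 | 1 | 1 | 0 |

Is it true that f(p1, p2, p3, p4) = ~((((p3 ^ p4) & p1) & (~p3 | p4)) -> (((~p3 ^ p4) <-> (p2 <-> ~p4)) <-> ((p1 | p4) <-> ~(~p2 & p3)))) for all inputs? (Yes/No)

No

Evaluate ~((((p3 ^ p4) & p1) & (~p3 | p4)) -> (((~p3 ^ p4) <-> (p2 <-> ~p4)) <-> ((p1 | p4) <-> ~(~p2 & p3)))) on each row and compare to f:
  p1=0, p2=0, p3=0, p4=0: formula gives 0, but f = 1 ✗
A single disagreement suffices: at (0,0,0,0) they differ, so the formula does not compute f.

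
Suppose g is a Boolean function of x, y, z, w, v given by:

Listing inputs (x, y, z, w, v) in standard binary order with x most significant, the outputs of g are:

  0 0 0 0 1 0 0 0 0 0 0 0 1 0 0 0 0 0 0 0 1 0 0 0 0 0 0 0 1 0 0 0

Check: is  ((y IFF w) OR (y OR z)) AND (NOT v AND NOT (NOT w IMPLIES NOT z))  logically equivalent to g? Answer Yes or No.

Yes

Check the formula against g row by row:
  x=0, y=0, z=0, w=0, v=0: formula gives 0, g = 0 ✓
  x=0, y=0, z=0, w=0, v=1: formula gives 0, g = 0 ✓
  x=0, y=0, z=0, w=1, v=0: formula gives 0, g = 0 ✓
  x=0, y=0, z=0, w=1, v=1: formula gives 0, g = 0 ✓
  …and likewise for the remaining 28 rows.
Every row agrees, so the formula is equivalent.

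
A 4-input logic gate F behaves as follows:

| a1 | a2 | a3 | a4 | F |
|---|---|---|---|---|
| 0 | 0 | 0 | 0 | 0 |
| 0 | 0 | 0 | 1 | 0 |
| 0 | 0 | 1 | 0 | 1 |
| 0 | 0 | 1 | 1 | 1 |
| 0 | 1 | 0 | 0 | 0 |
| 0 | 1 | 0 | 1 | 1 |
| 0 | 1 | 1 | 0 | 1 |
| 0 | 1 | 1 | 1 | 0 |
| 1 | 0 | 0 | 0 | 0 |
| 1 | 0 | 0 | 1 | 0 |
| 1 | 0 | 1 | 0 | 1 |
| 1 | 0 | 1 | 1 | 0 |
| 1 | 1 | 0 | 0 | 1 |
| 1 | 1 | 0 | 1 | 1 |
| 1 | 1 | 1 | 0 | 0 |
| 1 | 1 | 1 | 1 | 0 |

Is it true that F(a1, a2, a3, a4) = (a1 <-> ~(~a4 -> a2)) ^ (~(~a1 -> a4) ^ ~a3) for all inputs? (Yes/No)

Test each input against both F and the formula:
  a1=0, a2=0, a3=0, a4=0: formula gives 0, F = 0 ✓
  a1=0, a2=0, a3=0, a4=1: formula gives 0, F = 0 ✓
  a1=0, a2=0, a3=1, a4=0: formula gives 1, F = 1 ✓
  a1=0, a2=0, a3=1, a4=1: formula gives 1, F = 1 ✓
  a1=0, a2=1, a3=0, a4=0: formula gives 1, but F = 0 ✗
A single disagreement suffices: at (0,1,0,0) they differ, so the formula does not compute F.

No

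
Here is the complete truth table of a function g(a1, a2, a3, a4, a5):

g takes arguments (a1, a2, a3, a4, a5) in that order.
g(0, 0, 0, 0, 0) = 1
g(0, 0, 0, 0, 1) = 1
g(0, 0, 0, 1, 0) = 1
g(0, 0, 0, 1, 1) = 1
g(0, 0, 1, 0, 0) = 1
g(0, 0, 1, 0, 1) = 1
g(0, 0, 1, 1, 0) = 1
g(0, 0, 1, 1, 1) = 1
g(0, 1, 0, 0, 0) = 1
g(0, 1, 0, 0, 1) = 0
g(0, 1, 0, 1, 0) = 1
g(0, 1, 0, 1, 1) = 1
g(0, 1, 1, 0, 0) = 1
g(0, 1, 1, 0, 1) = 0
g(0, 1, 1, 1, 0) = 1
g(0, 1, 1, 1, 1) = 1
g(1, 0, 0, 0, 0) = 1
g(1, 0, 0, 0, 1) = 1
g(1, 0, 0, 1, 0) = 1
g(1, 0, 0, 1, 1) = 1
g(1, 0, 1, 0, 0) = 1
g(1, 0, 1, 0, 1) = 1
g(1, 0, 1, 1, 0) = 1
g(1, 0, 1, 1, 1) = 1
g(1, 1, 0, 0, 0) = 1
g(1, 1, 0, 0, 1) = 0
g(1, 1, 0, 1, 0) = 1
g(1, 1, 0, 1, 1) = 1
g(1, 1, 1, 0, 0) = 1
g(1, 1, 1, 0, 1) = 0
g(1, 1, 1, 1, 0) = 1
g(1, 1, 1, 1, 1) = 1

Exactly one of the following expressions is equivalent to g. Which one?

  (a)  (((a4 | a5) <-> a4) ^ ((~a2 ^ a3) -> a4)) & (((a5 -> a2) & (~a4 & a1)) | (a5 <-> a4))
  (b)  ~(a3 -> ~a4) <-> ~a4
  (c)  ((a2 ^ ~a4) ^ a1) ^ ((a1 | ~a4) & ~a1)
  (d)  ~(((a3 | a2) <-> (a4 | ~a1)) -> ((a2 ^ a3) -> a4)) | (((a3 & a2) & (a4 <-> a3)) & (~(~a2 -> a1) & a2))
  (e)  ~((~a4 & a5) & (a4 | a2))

(a) disagrees with g on (0,0,0,0,1) (formula → 0, table → 1); rule it out.
(b) disagrees with g on (0,0,0,0,0) (formula → 0, table → 1); rule it out.
(c) disagrees with g on (0,0,0,0,0) (formula → 0, table → 1); rule it out.
(d) disagrees with g on (0,0,0,0,0) (formula → 0, table → 1); rule it out.
That leaves (e). Evaluating it on every row reproduces the table of g exactly.

e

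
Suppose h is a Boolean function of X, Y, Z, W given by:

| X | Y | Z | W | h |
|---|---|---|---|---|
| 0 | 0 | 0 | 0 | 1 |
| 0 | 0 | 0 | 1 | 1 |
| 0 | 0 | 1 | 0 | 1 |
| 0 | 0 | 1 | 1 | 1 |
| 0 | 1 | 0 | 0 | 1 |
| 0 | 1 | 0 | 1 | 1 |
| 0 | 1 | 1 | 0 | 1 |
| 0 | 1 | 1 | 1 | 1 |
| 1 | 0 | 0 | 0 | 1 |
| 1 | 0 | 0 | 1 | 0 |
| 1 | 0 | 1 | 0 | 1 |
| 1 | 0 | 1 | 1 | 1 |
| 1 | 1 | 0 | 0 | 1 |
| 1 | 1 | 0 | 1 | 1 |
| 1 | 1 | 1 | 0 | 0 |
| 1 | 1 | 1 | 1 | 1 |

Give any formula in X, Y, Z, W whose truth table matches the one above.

The 0-rows are (1,0,0,1), (1,1,1,0). Take each as a conjunction (X·¬Y·¬Z·W, X·Y·Z·¬W), form their disjunction, and complement — that gives a formula that is 1 everywhere h is.

h(X, Y, Z, W) = not ((((X and not Y) and not Z) and W) or (((X and Y) and Z) and not W))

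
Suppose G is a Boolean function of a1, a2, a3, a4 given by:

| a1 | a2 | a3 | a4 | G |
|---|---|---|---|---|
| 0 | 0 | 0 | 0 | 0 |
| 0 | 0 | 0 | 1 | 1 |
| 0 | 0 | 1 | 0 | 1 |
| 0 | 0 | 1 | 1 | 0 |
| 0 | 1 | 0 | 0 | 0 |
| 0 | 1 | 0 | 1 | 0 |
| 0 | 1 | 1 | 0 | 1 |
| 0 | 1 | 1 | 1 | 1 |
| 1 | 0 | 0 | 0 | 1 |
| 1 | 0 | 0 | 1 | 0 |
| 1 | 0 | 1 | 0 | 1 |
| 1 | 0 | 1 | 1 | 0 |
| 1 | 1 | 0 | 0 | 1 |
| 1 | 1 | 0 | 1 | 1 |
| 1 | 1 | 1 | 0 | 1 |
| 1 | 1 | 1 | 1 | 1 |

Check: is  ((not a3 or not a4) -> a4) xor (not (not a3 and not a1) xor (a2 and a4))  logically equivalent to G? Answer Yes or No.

Test each input against both G and the formula:
  a1=0, a2=0, a3=0, a4=0: formula gives 0, G = 0 ✓
  a1=0, a2=0, a3=0, a4=1: formula gives 1, G = 1 ✓
  a1=0, a2=0, a3=1, a4=0: formula gives 1, G = 1 ✓
  a1=0, a2=0, a3=1, a4=1: formula gives 0, G = 0 ✓
  … (the remaining 12 rows also agree.)
All 16 rows match — the expression computes G exactly.

Yes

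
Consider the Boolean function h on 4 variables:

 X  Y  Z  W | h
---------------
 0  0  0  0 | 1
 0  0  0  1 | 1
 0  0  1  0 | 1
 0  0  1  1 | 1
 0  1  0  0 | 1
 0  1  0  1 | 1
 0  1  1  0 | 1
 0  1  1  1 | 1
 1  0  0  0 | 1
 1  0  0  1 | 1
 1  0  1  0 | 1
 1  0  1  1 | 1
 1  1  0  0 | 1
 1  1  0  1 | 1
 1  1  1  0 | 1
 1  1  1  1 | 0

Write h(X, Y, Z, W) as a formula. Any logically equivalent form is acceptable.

The output is 0 only when every input is 1 — NAND of all inputs.

h(X, Y, Z, W) = ~(((X & Y) & Z) & W)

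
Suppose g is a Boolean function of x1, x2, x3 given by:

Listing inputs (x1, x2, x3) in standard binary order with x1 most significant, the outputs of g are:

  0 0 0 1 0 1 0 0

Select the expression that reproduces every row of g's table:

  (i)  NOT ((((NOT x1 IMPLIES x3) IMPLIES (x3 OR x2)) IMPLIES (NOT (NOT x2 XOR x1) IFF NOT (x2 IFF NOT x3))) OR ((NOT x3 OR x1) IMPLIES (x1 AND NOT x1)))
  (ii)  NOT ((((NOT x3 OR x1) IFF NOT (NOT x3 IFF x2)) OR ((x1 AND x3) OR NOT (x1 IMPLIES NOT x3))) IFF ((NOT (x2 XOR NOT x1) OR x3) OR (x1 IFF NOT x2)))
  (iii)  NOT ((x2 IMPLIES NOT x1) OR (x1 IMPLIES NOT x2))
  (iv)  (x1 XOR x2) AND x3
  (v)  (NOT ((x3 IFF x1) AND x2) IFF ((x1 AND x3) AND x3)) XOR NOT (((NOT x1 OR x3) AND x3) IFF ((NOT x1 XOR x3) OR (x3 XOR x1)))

(i) disagrees with g on (0,0,0) (formula → 1, table → 0); rule it out.
(ii) disagrees with g on (0,0,0) (formula → 1, table → 0); rule it out.
(iii) disagrees with g on (0,1,1) (formula → 0, table → 1); rule it out.
(v) disagrees with g on (0,0,0) (formula → 1, table → 0); rule it out.
That leaves (iv). Evaluating it on every row reproduces the table of g exactly.

iv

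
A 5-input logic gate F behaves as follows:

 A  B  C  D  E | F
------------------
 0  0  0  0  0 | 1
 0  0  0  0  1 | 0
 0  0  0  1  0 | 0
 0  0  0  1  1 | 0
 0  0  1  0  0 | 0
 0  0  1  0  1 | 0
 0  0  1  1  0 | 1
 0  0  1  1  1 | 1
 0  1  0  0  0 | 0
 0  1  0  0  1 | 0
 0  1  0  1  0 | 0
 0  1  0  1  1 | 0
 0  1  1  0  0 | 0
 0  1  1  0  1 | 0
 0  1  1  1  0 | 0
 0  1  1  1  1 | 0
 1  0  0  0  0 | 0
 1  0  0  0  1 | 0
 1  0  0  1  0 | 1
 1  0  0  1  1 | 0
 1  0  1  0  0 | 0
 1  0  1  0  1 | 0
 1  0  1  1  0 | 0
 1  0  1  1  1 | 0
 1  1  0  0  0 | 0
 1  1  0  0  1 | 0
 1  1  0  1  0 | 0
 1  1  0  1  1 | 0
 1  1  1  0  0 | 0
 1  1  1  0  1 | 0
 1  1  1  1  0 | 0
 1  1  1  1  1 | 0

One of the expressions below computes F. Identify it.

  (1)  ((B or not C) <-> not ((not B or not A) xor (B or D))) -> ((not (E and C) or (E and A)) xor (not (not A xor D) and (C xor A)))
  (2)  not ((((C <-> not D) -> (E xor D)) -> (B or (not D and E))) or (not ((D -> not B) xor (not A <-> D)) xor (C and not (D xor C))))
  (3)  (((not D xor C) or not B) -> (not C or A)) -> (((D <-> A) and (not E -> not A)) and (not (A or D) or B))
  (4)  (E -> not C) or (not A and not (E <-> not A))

2

(1) disagrees with F on (0,0,0,0,1) (formula → 1, table → 0); rule it out.
(3) disagrees with F on (0,0,0,0,1) (formula → 1, table → 0); rule it out.
(4) disagrees with F on (0,0,0,0,1) (formula → 1, table → 0); rule it out.
(2) is the remaining candidate, and it agrees with F on all 32 inputs.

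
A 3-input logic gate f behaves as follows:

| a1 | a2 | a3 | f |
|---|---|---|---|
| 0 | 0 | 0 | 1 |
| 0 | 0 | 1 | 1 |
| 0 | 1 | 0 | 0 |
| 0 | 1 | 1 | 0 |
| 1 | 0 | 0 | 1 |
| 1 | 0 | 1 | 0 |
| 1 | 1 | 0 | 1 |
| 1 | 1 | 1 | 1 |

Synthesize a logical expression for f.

f is 0 on only 3 rows — (0,1,0), (0,1,1), (1,0,1). Writing each as a minterm (¬a1·a2·¬a3, ¬a1·a2·a3, a1·¬a2·a3) and OR-ing them characterizes exactly where f=0, so f is the negation of that disjunction.

f(a1, a2, a3) = ~((((~a1 & a2) & ~a3) | ((~a1 & a2) & a3)) | ((a1 & ~a2) & a3))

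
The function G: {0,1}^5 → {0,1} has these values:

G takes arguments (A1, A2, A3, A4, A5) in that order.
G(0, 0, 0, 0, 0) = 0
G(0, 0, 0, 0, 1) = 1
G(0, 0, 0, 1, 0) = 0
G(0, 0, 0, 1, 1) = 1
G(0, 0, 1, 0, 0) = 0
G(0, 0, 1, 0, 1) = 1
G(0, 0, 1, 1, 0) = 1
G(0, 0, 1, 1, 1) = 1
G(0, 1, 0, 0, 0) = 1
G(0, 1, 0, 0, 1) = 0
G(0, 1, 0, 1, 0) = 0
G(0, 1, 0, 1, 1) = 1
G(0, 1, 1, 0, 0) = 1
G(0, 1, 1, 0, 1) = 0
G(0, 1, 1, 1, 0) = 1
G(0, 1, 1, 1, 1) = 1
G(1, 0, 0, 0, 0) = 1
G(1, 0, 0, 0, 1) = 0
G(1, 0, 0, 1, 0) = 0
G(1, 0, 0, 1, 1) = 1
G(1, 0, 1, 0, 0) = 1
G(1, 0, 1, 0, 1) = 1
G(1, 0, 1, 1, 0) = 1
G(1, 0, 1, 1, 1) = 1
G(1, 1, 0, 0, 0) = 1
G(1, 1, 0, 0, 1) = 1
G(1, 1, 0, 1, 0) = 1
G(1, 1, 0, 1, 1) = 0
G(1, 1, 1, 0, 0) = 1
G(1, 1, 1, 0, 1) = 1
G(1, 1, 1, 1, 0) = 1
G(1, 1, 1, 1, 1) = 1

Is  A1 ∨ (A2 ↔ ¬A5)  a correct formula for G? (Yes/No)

No

Test each input against both G and the formula:
  A1=0, A2=0, A3=0, A4=0, A5=0: formula gives 0, G = 0 ✓
  A1=0, A2=0, A3=0, A4=0, A5=1: formula gives 1, G = 1 ✓
  A1=0, A2=0, A3=0, A4=1, A5=0: formula gives 0, G = 0 ✓
  A1=0, A2=0, A3=0, A4=1, A5=1: formula gives 1, G = 1 ✓
  …
  A1=0, A2=0, A3=1, A4=1, A5=0: formula gives 0, but G = 1 ✗
Row (0,0,1,1,0) is a counterexample, so the formula is not equivalent to G.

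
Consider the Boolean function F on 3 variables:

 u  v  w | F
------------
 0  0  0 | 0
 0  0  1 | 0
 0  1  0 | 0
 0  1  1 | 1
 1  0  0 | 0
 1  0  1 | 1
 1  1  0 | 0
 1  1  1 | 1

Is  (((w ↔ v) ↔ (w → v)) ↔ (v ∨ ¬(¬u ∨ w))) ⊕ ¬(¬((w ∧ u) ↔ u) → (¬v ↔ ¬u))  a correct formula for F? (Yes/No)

No

Evaluate (((w ↔ v) ↔ (w → v)) ↔ (v ∨ ¬(¬u ∨ w))) ⊕ ¬(¬((w ∧ u) ↔ u) → (¬v ↔ ¬u)) on each row and compare to F:
  u=0, v=0, w=0: formula gives 0, F = 0 ✓
  u=0, v=0, w=1: formula gives 0, F = 0 ✓
  u=0, v=1, w=0: formula gives 0, F = 0 ✓
  u=0, v=1, w=1: formula gives 1, F = 1 ✓
  u=1, v=0, w=0: formula gives 0, F = 0 ✓
  u=1, v=0, w=1: formula gives 0, but F = 1 ✗
Row (1,0,1) is a counterexample, so the formula is not equivalent to F.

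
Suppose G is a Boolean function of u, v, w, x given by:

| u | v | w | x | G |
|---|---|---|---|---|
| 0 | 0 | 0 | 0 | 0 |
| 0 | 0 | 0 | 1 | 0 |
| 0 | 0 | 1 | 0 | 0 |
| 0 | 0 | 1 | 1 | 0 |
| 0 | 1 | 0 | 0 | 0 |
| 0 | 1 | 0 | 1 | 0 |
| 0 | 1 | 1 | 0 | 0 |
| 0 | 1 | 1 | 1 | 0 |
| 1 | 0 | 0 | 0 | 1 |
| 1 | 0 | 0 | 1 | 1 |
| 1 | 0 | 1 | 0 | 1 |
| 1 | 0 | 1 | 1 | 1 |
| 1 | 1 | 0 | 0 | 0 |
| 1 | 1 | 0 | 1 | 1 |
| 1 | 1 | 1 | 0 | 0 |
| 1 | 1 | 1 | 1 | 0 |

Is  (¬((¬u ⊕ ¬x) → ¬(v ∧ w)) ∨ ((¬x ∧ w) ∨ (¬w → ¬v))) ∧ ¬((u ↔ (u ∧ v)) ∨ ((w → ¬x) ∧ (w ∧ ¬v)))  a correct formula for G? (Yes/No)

No

Evaluate (¬((¬u ⊕ ¬x) → ¬(v ∧ w)) ∨ ((¬x ∧ w) ∨ (¬w → ¬v))) ∧ ¬((u ↔ (u ∧ v)) ∨ ((w → ¬x) ∧ (w ∧ ¬v))) on each row and compare to G:
  u=0, v=0, w=0, x=0: formula gives 0, G = 0 ✓
  u=0, v=0, w=0, x=1: formula gives 0, G = 0 ✓
  u=0, v=0, w=1, x=0: formula gives 0, G = 0 ✓
  u=0, v=0, w=1, x=1: formula gives 0, G = 0 ✓
  …
  u=1, v=0, w=1, x=0: formula gives 0, but G = 1 ✗
A single disagreement suffices: at (1,0,1,0) they differ, so the formula does not compute G.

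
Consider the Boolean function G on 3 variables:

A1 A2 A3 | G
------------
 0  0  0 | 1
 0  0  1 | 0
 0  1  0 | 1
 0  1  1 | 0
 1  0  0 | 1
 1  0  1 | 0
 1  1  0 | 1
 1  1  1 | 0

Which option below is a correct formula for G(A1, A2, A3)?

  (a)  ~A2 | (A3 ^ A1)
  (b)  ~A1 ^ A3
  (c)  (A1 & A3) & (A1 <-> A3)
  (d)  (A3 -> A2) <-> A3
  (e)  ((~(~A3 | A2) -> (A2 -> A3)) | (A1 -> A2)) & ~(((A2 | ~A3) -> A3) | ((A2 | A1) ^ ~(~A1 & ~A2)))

e

(a) fails at (0,0,1): the formula yields 1, G is 0.
(b) fails at (1,0,0): the formula yields 0, G is 1.
(c) fails at (0,0,0): the formula yields 0, G is 1.
(d) fails at (0,0,0): the formula yields 0, G is 1.
That leaves (e). Evaluating it on every row reproduces the table of G exactly.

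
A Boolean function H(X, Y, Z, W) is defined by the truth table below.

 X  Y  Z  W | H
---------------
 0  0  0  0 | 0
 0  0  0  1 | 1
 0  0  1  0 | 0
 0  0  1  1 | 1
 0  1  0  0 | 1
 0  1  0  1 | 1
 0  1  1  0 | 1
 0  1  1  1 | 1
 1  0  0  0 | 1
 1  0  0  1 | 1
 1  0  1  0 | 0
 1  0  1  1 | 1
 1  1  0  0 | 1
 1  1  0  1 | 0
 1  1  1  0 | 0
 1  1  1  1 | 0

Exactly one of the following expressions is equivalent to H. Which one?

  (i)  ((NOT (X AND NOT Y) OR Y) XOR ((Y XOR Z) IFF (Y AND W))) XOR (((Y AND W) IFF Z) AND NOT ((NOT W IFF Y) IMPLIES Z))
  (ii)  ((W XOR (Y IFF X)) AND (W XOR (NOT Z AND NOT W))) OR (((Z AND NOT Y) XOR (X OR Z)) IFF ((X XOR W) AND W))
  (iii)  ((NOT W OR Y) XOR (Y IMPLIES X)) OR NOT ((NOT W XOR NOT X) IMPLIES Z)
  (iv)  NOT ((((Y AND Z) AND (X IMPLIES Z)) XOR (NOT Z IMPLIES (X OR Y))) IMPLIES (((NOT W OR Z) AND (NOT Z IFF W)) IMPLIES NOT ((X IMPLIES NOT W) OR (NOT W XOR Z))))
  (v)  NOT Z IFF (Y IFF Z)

iii

(i): at (0,0,1,0) it gives 1, but H = 0 — eliminated.
(ii): at (0,0,0,0) it gives 1, but H = 0 — eliminated.
(iv): at (0,0,0,1) it gives 0, but H = 1 — eliminated.
(v): at (0,0,0,0) it gives 1, but H = 0 — eliminated.
That leaves (iii). Evaluating it on every row reproduces the table of H exactly.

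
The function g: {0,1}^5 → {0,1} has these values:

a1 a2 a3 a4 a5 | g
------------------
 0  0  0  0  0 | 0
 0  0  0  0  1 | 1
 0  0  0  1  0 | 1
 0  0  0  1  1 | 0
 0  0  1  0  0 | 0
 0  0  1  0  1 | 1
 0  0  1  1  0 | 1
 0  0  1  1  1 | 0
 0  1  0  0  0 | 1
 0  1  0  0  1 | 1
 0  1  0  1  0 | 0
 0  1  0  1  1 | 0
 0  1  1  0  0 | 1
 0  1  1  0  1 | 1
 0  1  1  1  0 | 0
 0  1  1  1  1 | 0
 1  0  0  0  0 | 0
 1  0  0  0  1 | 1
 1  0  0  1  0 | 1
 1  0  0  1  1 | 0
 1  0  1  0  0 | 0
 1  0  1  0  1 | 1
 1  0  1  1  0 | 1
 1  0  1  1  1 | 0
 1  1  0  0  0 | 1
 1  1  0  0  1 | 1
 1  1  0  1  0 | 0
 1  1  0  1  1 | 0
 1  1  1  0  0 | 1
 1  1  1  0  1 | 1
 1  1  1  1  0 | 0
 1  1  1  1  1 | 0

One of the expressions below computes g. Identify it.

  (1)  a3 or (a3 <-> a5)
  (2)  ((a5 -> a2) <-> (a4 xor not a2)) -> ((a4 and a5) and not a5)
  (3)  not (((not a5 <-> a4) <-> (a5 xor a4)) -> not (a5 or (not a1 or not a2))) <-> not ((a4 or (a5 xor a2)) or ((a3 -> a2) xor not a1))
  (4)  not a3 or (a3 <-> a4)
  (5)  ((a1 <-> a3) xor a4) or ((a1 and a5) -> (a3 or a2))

2

(1) disagrees with g on (0,0,0,0,0) (formula → 1, table → 0); rule it out.
(3) disagrees with g on (0,0,0,0,0) (formula → 1, table → 0); rule it out.
(4) disagrees with g on (0,0,0,0,0) (formula → 1, table → 0); rule it out.
(5) disagrees with g on (0,0,0,0,0) (formula → 1, table → 0); rule it out.
Only (2) survives; checking it on all 32 rows confirms it matches g.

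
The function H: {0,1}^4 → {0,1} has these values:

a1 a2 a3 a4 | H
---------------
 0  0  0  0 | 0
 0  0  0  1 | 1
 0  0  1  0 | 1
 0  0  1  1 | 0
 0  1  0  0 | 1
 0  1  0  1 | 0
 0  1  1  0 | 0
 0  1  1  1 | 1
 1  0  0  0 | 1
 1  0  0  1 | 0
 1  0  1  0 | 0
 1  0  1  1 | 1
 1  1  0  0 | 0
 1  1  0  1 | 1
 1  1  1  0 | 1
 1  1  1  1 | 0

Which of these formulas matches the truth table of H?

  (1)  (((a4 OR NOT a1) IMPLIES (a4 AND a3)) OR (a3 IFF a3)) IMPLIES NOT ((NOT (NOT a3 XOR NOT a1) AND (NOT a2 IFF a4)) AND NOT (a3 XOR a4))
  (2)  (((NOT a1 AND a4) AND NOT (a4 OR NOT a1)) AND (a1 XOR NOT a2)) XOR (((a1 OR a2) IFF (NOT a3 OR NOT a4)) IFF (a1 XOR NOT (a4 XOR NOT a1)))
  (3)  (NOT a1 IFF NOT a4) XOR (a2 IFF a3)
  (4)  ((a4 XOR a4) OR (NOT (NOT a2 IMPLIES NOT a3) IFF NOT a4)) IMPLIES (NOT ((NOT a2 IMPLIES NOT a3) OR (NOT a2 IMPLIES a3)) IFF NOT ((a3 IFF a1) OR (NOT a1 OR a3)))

3

(1) disagrees with H on (0,0,0,0) (formula → 1, table → 0); rule it out.
(2) disagrees with H on (0,0,0,0) (formula → 1, table → 0); rule it out.
(4) disagrees with H on (0,0,0,0) (formula → 1, table → 0); rule it out.
(3) is the remaining candidate, and it agrees with H on all 16 inputs.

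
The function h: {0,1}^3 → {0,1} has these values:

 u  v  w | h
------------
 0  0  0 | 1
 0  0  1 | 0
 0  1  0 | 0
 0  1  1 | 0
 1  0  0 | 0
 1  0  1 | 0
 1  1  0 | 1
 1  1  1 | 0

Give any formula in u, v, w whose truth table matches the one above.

The 1-rows are (0,0,0), (1,1,0). Each contributes one minterm — ¬u·¬v·¬w; u·v·¬w — and their disjunction is a sum-of-products form of h.

h(u, v, w) = ((¬u ∧ ¬v) ∧ ¬w) ∨ ((u ∧ v) ∧ ¬w)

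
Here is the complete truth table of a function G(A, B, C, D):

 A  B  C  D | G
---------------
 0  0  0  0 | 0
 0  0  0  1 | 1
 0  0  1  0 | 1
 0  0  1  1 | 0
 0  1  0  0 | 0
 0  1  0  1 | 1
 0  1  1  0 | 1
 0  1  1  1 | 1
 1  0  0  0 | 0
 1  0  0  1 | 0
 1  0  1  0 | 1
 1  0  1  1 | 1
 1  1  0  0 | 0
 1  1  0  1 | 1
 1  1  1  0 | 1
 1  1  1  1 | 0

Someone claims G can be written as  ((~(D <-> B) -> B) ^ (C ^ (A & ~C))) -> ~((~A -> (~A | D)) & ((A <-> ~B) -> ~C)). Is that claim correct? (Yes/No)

Check the formula against G row by row:
  A=0, B=0, C=0, D=0: formula gives 0, G = 0 ✓
  A=0, B=0, C=0, D=1: formula gives 1, G = 1 ✓
  A=0, B=0, C=1, D=0: formula gives 1, G = 1 ✓
  A=0, B=0, C=1, D=1: formula gives 0, G = 0 ✓
  …
  A=0, B=1, C=0, D=1: formula gives 0, but G = 1 ✗
A single disagreement suffices: at (0,1,0,1) they differ, so the formula does not compute G.

No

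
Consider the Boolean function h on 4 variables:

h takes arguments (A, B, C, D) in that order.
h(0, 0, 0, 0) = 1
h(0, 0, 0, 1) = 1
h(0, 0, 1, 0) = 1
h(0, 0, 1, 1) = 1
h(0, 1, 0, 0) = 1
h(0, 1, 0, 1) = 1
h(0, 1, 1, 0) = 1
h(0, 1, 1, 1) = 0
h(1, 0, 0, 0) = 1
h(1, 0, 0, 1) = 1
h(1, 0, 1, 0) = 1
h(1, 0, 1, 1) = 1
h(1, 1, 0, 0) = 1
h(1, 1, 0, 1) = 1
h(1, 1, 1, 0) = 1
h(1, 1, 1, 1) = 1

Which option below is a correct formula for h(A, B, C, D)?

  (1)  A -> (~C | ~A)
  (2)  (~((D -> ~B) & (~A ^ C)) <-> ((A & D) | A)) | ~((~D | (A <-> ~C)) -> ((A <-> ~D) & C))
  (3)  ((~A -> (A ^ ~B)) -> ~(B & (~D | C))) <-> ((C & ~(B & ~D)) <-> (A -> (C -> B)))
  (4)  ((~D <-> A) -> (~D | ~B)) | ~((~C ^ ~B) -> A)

(1): at (0,1,1,1) it gives 1, but h = 0 — eliminated.
(2): at (0,0,1,1) it gives 0, but h = 1 — eliminated.
(3): at (0,0,0,0) it gives 0, but h = 1 — eliminated.
That leaves (4). Evaluating it on every row reproduces the table of h exactly.

4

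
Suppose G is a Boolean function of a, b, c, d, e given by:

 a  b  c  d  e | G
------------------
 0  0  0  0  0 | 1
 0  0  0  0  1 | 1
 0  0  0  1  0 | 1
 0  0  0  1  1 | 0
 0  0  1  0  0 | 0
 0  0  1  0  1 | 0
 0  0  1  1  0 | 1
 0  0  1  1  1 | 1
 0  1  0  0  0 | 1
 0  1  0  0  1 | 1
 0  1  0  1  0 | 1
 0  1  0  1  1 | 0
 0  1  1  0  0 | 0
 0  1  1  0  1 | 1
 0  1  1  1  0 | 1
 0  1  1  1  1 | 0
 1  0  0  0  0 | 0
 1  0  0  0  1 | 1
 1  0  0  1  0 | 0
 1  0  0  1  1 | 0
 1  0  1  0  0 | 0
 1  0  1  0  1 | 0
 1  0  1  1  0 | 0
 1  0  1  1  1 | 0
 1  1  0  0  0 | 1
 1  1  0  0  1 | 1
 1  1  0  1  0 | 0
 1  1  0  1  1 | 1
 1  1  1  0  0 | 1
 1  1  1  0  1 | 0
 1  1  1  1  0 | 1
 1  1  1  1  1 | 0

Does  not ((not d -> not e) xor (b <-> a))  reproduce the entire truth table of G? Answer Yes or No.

No

Evaluate not ((not d -> not e) xor (b <-> a)) on each row and compare to G:
  a=0, b=0, c=0, d=0, e=0: formula gives 1, G = 1 ✓
  a=0, b=0, c=0, d=0, e=1: formula gives 0, but G = 1 ✗
Row (0,0,0,0,1) is a counterexample, so the formula is not equivalent to G.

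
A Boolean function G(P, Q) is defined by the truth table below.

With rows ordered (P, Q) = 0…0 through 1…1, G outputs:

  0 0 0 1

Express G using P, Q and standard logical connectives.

G(P, Q) = P · Q

The output is 1 only when every input is 1 — the AND of all inputs.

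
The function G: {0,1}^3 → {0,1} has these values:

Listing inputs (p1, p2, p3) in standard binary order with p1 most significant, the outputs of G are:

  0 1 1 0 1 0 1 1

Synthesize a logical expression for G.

G is 0 on only 3 rows — (0,0,0), (0,1,1), (1,0,1). Writing each as a minterm (¬p1·¬p2·¬p3, ¬p1·p2·p3, p1·¬p2·p3) and OR-ing them characterizes exactly where G=0, so G is the negation of that disjunction.

G(p1, p2, p3) = ¬((((¬p1 ∧ ¬p2) ∧ ¬p3) ∨ ((¬p1 ∧ p2) ∧ p3)) ∨ ((p1 ∧ ¬p2) ∧ p3))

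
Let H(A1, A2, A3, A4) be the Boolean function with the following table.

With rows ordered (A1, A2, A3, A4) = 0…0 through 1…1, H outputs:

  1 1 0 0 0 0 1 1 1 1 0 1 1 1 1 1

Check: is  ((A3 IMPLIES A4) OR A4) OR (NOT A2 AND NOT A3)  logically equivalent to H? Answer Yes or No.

Check the formula against H row by row:
  A1=0, A2=0, A3=0, A4=0: formula gives 1, H = 1 ✓
  A1=0, A2=0, A3=0, A4=1: formula gives 1, H = 1 ✓
  A1=0, A2=0, A3=1, A4=0: formula gives 0, H = 0 ✓
  A1=0, A2=0, A3=1, A4=1: formula gives 1, but H = 0 ✗
Row (0,0,1,1) is a counterexample, so the formula is not equivalent to H.

No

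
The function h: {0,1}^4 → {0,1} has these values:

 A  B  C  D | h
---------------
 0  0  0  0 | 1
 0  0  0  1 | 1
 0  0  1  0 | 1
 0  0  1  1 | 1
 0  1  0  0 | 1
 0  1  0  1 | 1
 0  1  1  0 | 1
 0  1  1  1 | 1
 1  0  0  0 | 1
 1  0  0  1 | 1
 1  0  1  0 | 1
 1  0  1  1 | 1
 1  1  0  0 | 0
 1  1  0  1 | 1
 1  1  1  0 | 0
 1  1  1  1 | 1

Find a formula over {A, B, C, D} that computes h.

h(A, B, C, D) = not ((((A and B) and not C) and not D) or (((A and B) and C) and not D))

h is 0 on only 2 rows — (1,1,0,0), (1,1,1,0). Writing each as a minterm (A·B·¬C·¬D, A·B·C·¬D) and OR-ing them characterizes exactly where h=0, so h is the negation of that disjunction.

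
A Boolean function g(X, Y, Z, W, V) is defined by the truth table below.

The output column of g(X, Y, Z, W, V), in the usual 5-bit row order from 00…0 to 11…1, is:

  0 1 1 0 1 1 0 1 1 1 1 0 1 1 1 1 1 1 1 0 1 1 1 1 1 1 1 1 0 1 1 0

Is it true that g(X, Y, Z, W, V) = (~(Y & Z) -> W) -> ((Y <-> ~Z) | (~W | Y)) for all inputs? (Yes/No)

No

Check the formula against g row by row:
  X=0, Y=0, Z=0, W=0, V=0: formula gives 1, but g = 0 ✗
A single disagreement suffices: at (0,0,0,0,0) they differ, so the formula does not compute g.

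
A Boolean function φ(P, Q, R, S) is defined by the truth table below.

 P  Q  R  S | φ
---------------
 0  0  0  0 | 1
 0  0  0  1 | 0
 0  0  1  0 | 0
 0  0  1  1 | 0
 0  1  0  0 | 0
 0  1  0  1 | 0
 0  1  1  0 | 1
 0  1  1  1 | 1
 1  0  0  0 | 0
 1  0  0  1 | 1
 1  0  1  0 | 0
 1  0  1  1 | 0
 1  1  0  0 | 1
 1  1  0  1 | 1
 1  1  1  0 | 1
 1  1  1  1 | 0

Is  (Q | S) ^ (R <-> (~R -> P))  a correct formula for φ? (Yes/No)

Test each input against both φ and the formula:
  P=0, Q=0, R=0, S=0: formula gives 1, φ = 1 ✓
  P=0, Q=0, R=0, S=1: formula gives 0, φ = 0 ✓
  P=0, Q=0, R=1, S=0: formula gives 1, but φ = 0 ✗
Since they disagree at (0,0,1,0), the expression is not a correct formula for φ.

No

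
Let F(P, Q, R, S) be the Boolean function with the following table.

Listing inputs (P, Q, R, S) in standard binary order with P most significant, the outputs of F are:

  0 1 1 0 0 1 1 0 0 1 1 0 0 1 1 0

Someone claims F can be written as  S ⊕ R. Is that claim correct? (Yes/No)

Check the formula against F row by row:
  P=0, Q=0, R=0, S=0: formula gives 0, F = 0 ✓
  P=0, Q=0, R=0, S=1: formula gives 1, F = 1 ✓
  P=0, Q=0, R=1, S=0: formula gives 1, F = 1 ✓
  P=0, Q=0, R=1, S=1: formula gives 0, F = 0 ✓
  …and likewise for the remaining 12 rows.
No disagreement on any input; they are logically equivalent.

Yes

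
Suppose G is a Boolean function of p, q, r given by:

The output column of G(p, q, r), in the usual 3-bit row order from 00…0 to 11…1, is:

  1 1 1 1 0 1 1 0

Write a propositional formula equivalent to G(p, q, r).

G(p, q, r) = not (((p and not q) and not r) or ((p and q) and r))

There are just 2 zero rows: (1,0,0), (1,1,1). Their minterms are p·¬q·¬r, p·q·r; the OR of those covers precisely the 0-outputs, and negating it yields G.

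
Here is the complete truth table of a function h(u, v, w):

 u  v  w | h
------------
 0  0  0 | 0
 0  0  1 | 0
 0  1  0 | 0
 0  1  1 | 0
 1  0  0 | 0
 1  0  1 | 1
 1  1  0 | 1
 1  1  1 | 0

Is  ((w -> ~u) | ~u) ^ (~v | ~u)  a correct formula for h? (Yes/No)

Check the formula against h row by row:
  u=0, v=0, w=0: formula gives 0, h = 0 ✓
  u=0, v=0, w=1: formula gives 0, h = 0 ✓
  u=0, v=1, w=0: formula gives 0, h = 0 ✓
  u=0, v=1, w=1: formula gives 0, h = 0 ✓
  u=1, v=0, w=0: formula gives 0, h = 0 ✓
  … (the remaining 3 rows also agree.)
No disagreement on any input; they are logically equivalent.

Yes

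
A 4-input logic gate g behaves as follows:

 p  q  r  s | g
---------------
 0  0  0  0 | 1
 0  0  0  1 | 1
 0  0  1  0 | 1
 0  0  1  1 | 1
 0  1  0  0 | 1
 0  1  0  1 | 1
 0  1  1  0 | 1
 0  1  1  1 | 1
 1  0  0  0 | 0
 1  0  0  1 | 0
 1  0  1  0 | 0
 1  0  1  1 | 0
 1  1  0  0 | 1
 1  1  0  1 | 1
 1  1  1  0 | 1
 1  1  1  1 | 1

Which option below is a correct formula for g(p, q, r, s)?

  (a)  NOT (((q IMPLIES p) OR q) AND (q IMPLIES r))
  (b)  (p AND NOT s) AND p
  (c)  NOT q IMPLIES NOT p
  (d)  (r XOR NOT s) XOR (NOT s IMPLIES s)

(a) disagrees with g on (0,0,0,0) (formula → 0, table → 1); rule it out.
(b) disagrees with g on (0,0,0,0) (formula → 0, table → 1); rule it out.
(d) disagrees with g on (0,0,1,0) (formula → 0, table → 1); rule it out.
Only (c) survives; checking it on all 16 rows confirms it matches g.

c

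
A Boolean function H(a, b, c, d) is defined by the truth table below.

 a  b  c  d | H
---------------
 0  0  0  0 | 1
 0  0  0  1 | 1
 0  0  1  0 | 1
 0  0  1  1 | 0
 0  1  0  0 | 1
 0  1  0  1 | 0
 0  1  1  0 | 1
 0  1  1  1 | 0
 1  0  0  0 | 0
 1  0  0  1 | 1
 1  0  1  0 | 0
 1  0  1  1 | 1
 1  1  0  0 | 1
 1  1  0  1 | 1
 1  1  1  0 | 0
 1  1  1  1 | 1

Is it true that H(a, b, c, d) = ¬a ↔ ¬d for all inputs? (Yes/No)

Evaluate ¬a ↔ ¬d on each row and compare to H:
  a=0, b=0, c=0, d=0: formula gives 1, H = 1 ✓
  a=0, b=0, c=0, d=1: formula gives 0, but H = 1 ✗
A single disagreement suffices: at (0,0,0,1) they differ, so the formula does not compute H.

No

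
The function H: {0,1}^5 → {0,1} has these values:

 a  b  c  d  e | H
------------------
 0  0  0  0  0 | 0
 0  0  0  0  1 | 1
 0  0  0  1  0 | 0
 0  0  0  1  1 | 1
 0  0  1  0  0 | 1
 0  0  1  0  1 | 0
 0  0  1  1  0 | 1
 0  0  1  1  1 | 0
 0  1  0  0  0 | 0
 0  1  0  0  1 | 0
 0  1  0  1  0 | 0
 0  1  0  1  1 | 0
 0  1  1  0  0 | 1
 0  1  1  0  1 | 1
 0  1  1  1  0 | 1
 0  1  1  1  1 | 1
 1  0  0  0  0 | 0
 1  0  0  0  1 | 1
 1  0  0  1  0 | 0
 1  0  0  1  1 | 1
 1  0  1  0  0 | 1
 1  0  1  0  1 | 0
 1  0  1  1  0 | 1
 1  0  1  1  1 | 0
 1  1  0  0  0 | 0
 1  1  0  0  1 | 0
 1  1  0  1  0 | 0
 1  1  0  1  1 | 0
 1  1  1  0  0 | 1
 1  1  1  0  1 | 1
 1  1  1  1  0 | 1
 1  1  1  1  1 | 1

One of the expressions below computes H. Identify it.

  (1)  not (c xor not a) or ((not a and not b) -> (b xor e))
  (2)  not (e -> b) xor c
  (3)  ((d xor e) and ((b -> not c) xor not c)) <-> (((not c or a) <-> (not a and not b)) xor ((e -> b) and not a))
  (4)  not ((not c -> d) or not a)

(1) disagrees with H on (0,0,1,0,1) (formula → 1, table → 0); rule it out.
(3) disagrees with H on (0,0,0,0,0) (formula → 1, table → 0); rule it out.
(4) disagrees with H on (0,0,0,0,1) (formula → 0, table → 1); rule it out.
Only (2) survives; checking it on all 32 rows confirms it matches H.

2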